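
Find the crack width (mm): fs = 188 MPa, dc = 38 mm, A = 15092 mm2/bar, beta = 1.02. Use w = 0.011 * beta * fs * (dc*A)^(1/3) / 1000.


w = 0.011 * beta * fs * (dc * A)^(1/3) / 1000
= 0.011 * 1.02 * 188 * (38 * 15092)^(1/3) / 1000
= 0.175 mm

0.175


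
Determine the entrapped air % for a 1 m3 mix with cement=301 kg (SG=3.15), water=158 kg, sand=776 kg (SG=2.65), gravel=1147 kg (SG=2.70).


Vol cement = 301 / (3.15 * 1000) = 0.095556 m3
Vol water = 158 / 1000 = 0.158 m3
Vol sand = 776 / (2.65 * 1000) = 0.29283 m3
Vol gravel = 1147 / (2.70 * 1000) = 0.424815 m3
Total solid + water volume = 0.971201 m3
Air = (1 - 0.971201) * 100 = 2.88%

2.88


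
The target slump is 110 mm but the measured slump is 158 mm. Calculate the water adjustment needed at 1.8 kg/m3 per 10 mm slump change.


Difference = 110 - 158 = -48 mm
Water adjustment = -48 * 1.8 / 10 = -8.6 kg/m3

-8.6


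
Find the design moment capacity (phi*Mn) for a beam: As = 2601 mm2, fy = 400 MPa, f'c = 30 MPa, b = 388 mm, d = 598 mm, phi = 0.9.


a = As * fy / (0.85 * f'c * b)
= 2601 * 400 / (0.85 * 30 * 388)
= 105.1546 mm
Mn = As * fy * (d - a/2) / 10^6
= 567.4578 kN-m
phi*Mn = 0.9 * 567.4578 = 510.71 kN-m

510.71


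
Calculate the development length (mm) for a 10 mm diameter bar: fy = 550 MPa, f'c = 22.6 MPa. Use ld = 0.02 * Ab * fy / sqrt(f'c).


Ab = pi * 10^2 / 4 = 78.54 mm2
ld = 0.02 * 78.54 * 550 / sqrt(22.6)
= 181.7 mm

181.7


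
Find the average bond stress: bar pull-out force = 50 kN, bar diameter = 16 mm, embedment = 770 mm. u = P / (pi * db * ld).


u = P / (pi * db * ld)
= 50 * 1000 / (pi * 16 * 770)
= 1.292 MPa

1.292


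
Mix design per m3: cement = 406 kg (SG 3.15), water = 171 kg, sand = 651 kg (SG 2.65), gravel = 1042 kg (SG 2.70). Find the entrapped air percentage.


Vol cement = 406 / (3.15 * 1000) = 0.128889 m3
Vol water = 171 / 1000 = 0.171 m3
Vol sand = 651 / (2.65 * 1000) = 0.24566 m3
Vol gravel = 1042 / (2.70 * 1000) = 0.385926 m3
Total solid + water volume = 0.931475 m3
Air = (1 - 0.931475) * 100 = 6.85%

6.85


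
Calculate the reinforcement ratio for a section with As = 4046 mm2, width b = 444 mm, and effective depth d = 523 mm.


rho = As / (b * d)
= 4046 / (444 * 523)
= 0.0174

0.0174


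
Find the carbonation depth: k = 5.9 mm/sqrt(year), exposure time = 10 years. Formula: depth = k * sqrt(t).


depth = k * sqrt(t)
= 5.9 * sqrt(10)
= 18.66 mm

18.66


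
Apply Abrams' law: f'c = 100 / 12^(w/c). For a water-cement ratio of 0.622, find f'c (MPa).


f'c = 100 / 12^0.622
= 100 / 4.691
= 21.32 MPa

21.32


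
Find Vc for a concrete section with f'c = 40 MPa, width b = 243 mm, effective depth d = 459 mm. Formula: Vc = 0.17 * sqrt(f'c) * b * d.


Vc = 0.17 * sqrt(40) * 243 * 459 / 1000
= 119.92 kN

119.92


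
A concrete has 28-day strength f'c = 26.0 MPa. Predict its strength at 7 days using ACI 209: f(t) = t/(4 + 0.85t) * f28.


f(7) = 7 / (4 + 0.85 * 7) * 26.0
= 7 / 9.95 * 26.0
= 18.29 MPa

18.29


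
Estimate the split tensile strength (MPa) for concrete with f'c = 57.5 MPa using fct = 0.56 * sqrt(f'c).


fct = 0.56 * sqrt(57.5)
= 0.56 * 7.583
= 4.246 MPa

4.246


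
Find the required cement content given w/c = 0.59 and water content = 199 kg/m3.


Cement = water / (w/c)
= 199 / 0.59
= 337.3 kg/m3

337.3


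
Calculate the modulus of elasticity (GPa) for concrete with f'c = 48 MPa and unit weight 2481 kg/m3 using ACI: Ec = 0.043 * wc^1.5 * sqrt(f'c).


Ec = 0.043 * 2481^1.5 * sqrt(48) / 1000
= 36.82 GPa

36.82


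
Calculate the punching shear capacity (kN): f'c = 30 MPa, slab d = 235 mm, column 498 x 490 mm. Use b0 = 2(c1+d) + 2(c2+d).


b0 = 2*(498 + 235) + 2*(490 + 235) = 2916 mm
Vc = 0.33 * sqrt(30) * 2916 * 235 / 1000
= 1238.6 kN

1238.6


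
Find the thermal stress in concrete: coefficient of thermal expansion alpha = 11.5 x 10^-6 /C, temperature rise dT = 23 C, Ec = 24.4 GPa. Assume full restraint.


sigma = alpha * dT * Ec
= 11.5e-6 * 23 * 24.4 * 1000
= 6.454 MPa

6.454


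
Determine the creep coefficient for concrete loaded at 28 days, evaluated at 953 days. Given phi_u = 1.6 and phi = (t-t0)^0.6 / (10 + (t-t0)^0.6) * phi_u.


dt = 953 - 28 = 925
phi = 925^0.6 / (10 + 925^0.6) * 1.6
= 1.372

1.372


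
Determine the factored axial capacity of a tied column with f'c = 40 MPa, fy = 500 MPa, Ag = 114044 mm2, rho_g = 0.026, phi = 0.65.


Ast = rho * Ag = 0.026 * 114044 = 2965.144 mm2
phi*Pn = 0.65 * 0.80 * (0.85 * 40 * (114044 - 2965.144) + 500 * 2965.144) / 1000
= 2734.81 kN

2734.81


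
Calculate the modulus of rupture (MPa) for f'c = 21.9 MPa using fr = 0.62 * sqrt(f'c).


fr = 0.62 * sqrt(21.9)
= 2.901 MPa

2.901


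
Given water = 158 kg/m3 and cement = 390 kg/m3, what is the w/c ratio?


w/c = water / cement
w/c = 158 / 390 = 0.405

0.405


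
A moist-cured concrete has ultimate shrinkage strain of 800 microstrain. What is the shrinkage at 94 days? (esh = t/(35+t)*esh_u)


esh(94) = 94 / (35 + 94) * 800
= 94 / 129 * 800
= 582.9 microstrain

582.9


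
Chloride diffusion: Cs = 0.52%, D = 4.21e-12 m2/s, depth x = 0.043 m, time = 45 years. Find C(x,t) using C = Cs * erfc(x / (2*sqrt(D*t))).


t_seconds = 45 * 365.25 * 24 * 3600 = 1420092000.0 s
arg = 0.043 / (2 * sqrt(4.21e-12 * 1420092000.0))
= 0.2781
erfc(0.2781) = 0.6941
C = 0.52 * 0.6941 = 0.361%

0.361


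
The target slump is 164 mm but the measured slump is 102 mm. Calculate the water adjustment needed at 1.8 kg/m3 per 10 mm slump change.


Difference = 164 - 102 = 62 mm
Water adjustment = 62 * 1.8 / 10 = 11.2 kg/m3

11.2


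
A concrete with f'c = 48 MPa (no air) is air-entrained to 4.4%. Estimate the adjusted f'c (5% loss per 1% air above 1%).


Strength loss = (4.4 - 1) * 5 = 17.0%
f'c = 48 * (1 - 17.0/100)
= 39.84 MPa

39.84


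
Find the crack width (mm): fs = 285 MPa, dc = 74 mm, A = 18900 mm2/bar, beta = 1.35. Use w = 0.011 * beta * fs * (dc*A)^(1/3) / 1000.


w = 0.011 * beta * fs * (dc * A)^(1/3) / 1000
= 0.011 * 1.35 * 285 * (74 * 18900)^(1/3) / 1000
= 0.473 mm

0.473


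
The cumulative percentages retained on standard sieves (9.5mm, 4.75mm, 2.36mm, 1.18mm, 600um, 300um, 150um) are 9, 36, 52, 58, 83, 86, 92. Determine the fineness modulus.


FM = sum(cumulative % retained) / 100
= 416 / 100
= 4.16

4.16


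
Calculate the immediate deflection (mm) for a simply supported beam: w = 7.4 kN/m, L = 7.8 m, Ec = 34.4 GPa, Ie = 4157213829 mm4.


Convert: L = 7.8 m = 7800 mm, Ec = 34.4 GPa = 34400 MPa
delta = 5 * 7.4 * 7800^4 / (384 * 34400 * 4157213829)
= 2.49 mm

2.49


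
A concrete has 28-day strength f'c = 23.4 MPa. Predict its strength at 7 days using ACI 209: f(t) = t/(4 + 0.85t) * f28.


f(7) = 7 / (4 + 0.85 * 7) * 23.4
= 7 / 9.95 * 23.4
= 16.46 MPa

16.46


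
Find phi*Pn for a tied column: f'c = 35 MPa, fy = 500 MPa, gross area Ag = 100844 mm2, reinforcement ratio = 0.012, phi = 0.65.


Ast = rho * Ag = 0.012 * 100844 = 1210.128 mm2
phi*Pn = 0.65 * 0.80 * (0.85 * 35 * (100844 - 1210.128) + 500 * 1210.128) / 1000
= 1855.97 kN

1855.97


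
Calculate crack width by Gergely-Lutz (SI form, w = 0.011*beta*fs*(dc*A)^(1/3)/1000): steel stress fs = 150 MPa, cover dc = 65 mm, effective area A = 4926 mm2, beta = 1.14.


w = 0.011 * beta * fs * (dc * A)^(1/3) / 1000
= 0.011 * 1.14 * 150 * (65 * 4926)^(1/3) / 1000
= 0.129 mm

0.129


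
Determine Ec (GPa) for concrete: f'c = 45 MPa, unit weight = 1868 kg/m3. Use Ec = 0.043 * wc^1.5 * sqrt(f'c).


Ec = 0.043 * 1868^1.5 * sqrt(45) / 1000
= 23.29 GPa

23.29


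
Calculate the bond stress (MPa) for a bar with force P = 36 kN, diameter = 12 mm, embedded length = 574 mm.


u = P / (pi * db * ld)
= 36 * 1000 / (pi * 12 * 574)
= 1.664 MPa

1.664


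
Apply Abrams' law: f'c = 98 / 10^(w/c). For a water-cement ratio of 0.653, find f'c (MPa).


f'c = 98 / 10^0.653
= 98 / 4.498
= 21.79 MPa

21.79


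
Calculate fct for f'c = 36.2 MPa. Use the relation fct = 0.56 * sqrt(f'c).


fct = 0.56 * sqrt(36.2)
= 0.56 * 6.017
= 3.369 MPa

3.369


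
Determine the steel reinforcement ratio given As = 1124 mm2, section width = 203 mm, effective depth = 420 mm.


rho = As / (b * d)
= 1124 / (203 * 420)
= 0.0132

0.0132


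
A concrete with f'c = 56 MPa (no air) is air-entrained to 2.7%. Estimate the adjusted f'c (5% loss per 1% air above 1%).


Strength loss = (2.7 - 1) * 5 = 8.5%
f'c = 56 * (1 - 8.5/100)
= 51.24 MPa

51.24


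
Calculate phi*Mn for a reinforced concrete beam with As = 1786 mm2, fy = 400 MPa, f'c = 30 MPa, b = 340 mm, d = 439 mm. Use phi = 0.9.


a = As * fy / (0.85 * f'c * b)
= 1786 * 400 / (0.85 * 30 * 340)
= 82.3991 mm
Mn = As * fy * (d - a/2) / 10^6
= 284.1886 kN-m
phi*Mn = 0.9 * 284.1886 = 255.77 kN-m

255.77


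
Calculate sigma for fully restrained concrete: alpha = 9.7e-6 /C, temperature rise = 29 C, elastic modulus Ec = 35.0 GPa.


sigma = alpha * dT * Ec
= 9.7e-6 * 29 * 35.0 * 1000
= 9.845 MPa

9.845


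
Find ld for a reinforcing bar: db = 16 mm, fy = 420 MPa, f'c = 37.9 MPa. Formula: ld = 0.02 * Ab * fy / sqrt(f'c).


Ab = pi * 16^2 / 4 = 201.062 mm2
ld = 0.02 * 201.062 * 420 / sqrt(37.9)
= 274.3 mm

274.3


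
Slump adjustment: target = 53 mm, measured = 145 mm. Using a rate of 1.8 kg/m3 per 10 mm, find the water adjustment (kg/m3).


Difference = 53 - 145 = -92 mm
Water adjustment = -92 * 1.8 / 10 = -16.6 kg/m3

-16.6


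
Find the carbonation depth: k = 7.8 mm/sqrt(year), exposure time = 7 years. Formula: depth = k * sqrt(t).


depth = k * sqrt(t)
= 7.8 * sqrt(7)
= 20.64 mm

20.64


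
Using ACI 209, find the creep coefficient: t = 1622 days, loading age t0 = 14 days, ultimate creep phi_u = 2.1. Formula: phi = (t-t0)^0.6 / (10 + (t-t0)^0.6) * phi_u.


dt = 1622 - 14 = 1608
phi = 1608^0.6 / (10 + 1608^0.6) * 2.1
= 1.876

1.876


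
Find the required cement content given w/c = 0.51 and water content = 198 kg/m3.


Cement = water / (w/c)
= 198 / 0.51
= 388.2 kg/m3

388.2


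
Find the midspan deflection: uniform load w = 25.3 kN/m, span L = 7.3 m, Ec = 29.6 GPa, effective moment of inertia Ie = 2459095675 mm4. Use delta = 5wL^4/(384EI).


Convert: L = 7.3 m = 7300 mm, Ec = 29.6 GPa = 29600 MPa
delta = 5 * 25.3 * 7300^4 / (384 * 29600 * 2459095675)
= 12.85 mm

12.85


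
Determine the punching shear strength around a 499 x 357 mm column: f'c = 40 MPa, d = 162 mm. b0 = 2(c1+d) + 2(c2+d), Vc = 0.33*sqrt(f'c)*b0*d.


b0 = 2*(499 + 162) + 2*(357 + 162) = 2360 mm
Vc = 0.33 * sqrt(40) * 2360 * 162 / 1000
= 797.94 kN

797.94


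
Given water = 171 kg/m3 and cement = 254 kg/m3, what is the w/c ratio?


w/c = water / cement
w/c = 171 / 254 = 0.673

0.673


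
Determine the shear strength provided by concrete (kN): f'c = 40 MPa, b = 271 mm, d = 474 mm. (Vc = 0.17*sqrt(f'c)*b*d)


Vc = 0.17 * sqrt(40) * 271 * 474 / 1000
= 138.11 kN

138.11


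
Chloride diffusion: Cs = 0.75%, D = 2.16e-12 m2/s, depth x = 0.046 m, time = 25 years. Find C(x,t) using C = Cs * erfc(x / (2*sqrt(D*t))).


t_seconds = 25 * 365.25 * 24 * 3600 = 788940000.0 s
arg = 0.046 / (2 * sqrt(2.16e-12 * 788940000.0))
= 0.5572
erfc(0.5572) = 0.4307
C = 0.75 * 0.4307 = 0.323%

0.323


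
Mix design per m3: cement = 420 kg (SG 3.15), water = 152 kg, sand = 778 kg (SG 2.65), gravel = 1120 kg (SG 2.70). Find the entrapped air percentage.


Vol cement = 420 / (3.15 * 1000) = 0.133333 m3
Vol water = 152 / 1000 = 0.152 m3
Vol sand = 778 / (2.65 * 1000) = 0.293585 m3
Vol gravel = 1120 / (2.70 * 1000) = 0.414815 m3
Total solid + water volume = 0.993733 m3
Air = (1 - 0.993733) * 100 = 0.63%

0.63


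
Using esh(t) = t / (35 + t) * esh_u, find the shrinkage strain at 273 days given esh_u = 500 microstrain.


esh(273) = 273 / (35 + 273) * 500
= 273 / 308 * 500
= 443.2 microstrain

443.2


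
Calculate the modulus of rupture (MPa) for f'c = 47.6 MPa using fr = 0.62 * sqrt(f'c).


fr = 0.62 * sqrt(47.6)
= 4.278 MPa

4.278


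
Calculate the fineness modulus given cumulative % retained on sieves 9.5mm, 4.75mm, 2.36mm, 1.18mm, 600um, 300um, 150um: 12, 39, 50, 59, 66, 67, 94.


FM = sum(cumulative % retained) / 100
= 387 / 100
= 3.87

3.87


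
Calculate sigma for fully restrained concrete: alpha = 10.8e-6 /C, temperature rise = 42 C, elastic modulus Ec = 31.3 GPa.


sigma = alpha * dT * Ec
= 10.8e-6 * 42 * 31.3 * 1000
= 14.198 MPa

14.198


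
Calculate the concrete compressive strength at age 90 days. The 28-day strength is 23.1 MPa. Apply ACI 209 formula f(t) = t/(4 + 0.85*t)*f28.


f(90) = 90 / (4 + 0.85 * 90) * 23.1
= 90 / 80.5 * 23.1
= 25.83 MPa

25.83


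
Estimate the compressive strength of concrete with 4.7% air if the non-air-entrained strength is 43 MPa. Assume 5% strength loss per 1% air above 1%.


Strength loss = (4.7 - 1) * 5 = 18.5%
f'c = 43 * (1 - 18.5/100)
= 35.04 MPa

35.04


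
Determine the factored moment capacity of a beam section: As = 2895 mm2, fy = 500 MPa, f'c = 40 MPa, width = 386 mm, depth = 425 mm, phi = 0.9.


a = As * fy / (0.85 * f'c * b)
= 2895 * 500 / (0.85 * 40 * 386)
= 110.2941 mm
Mn = As * fy * (d - a/2) / 10^6
= 535.3621 kN-m
phi*Mn = 0.9 * 535.3621 = 481.83 kN-m

481.83


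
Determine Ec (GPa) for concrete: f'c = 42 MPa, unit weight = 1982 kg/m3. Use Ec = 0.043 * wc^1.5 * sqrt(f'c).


Ec = 0.043 * 1982^1.5 * sqrt(42) / 1000
= 24.59 GPa

24.59


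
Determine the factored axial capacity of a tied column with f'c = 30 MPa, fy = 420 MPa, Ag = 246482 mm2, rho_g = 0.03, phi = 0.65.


Ast = rho * Ag = 0.03 * 246482 = 7394.46 mm2
phi*Pn = 0.65 * 0.80 * (0.85 * 30 * (246482 - 7394.46) + 420 * 7394.46) / 1000
= 4785.25 kN

4785.25


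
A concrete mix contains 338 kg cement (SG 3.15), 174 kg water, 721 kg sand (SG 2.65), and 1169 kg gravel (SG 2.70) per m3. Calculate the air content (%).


Vol cement = 338 / (3.15 * 1000) = 0.107302 m3
Vol water = 174 / 1000 = 0.174 m3
Vol sand = 721 / (2.65 * 1000) = 0.272075 m3
Vol gravel = 1169 / (2.70 * 1000) = 0.432963 m3
Total solid + water volume = 0.98634 m3
Air = (1 - 0.98634) * 100 = 1.37%

1.37


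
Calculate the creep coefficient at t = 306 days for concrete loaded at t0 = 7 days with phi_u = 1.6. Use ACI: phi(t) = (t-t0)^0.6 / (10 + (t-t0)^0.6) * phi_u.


dt = 306 - 7 = 299
phi = 299^0.6 / (10 + 299^0.6) * 1.6
= 1.206

1.206


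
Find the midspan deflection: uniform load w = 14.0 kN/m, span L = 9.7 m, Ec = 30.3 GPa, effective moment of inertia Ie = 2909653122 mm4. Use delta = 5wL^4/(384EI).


Convert: L = 9.7 m = 9700 mm, Ec = 30.3 GPa = 30300 MPa
delta = 5 * 14.0 * 9700^4 / (384 * 30300 * 2909653122)
= 18.31 mm

18.31


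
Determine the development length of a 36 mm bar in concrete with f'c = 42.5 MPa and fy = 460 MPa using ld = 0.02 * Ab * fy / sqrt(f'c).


Ab = pi * 36^2 / 4 = 1017.876 mm2
ld = 0.02 * 1017.876 * 460 / sqrt(42.5)
= 1436.4 mm

1436.4


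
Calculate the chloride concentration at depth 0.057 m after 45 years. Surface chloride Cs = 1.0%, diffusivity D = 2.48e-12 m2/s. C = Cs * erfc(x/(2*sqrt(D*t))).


t_seconds = 45 * 365.25 * 24 * 3600 = 1420092000.0 s
arg = 0.057 / (2 * sqrt(2.48e-12 * 1420092000.0))
= 0.4802
erfc(0.4802) = 0.497
C = 1.0 * 0.497 = 0.497%

0.497


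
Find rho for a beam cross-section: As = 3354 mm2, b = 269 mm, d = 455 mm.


rho = As / (b * d)
= 3354 / (269 * 455)
= 0.0274

0.0274


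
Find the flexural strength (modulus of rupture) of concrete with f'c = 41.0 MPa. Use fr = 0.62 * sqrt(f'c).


fr = 0.62 * sqrt(41.0)
= 3.97 MPa

3.97


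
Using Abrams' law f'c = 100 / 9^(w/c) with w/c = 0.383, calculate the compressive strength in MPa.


f'c = 100 / 9^0.383
= 100 / 2.32
= 43.1 MPa

43.1


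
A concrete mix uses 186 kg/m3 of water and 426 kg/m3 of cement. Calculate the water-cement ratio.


w/c = water / cement
w/c = 186 / 426 = 0.437

0.437


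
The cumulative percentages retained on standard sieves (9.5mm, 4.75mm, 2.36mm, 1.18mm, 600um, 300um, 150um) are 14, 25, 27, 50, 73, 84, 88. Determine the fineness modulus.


FM = sum(cumulative % retained) / 100
= 361 / 100
= 3.61

3.61


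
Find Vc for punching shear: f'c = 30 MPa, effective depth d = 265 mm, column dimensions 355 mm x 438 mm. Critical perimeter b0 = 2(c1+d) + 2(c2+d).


b0 = 2*(355 + 265) + 2*(438 + 265) = 2646 mm
Vc = 0.33 * sqrt(30) * 2646 * 265 / 1000
= 1267.39 kN

1267.39


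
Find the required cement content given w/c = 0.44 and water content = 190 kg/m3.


Cement = water / (w/c)
= 190 / 0.44
= 431.8 kg/m3

431.8


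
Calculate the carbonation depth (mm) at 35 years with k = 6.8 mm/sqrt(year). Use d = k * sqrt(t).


depth = k * sqrt(t)
= 6.8 * sqrt(35)
= 40.23 mm

40.23


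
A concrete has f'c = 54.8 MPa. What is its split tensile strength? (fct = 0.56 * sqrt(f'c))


fct = 0.56 * sqrt(54.8)
= 0.56 * 7.403
= 4.146 MPa

4.146


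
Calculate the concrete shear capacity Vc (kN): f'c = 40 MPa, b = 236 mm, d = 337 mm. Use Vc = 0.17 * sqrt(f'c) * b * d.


Vc = 0.17 * sqrt(40) * 236 * 337 / 1000
= 85.51 kN

85.51


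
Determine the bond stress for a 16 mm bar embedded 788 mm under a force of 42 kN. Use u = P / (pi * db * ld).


u = P / (pi * db * ld)
= 42 * 1000 / (pi * 16 * 788)
= 1.06 MPa

1.06


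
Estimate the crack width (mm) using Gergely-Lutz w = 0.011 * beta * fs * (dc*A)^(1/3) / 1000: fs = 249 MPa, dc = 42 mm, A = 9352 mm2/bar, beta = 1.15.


w = 0.011 * beta * fs * (dc * A)^(1/3) / 1000
= 0.011 * 1.15 * 249 * (42 * 9352)^(1/3) / 1000
= 0.231 mm

0.231


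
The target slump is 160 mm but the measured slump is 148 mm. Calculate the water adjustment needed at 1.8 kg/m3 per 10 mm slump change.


Difference = 160 - 148 = 12 mm
Water adjustment = 12 * 1.8 / 10 = 2.2 kg/m3

2.2


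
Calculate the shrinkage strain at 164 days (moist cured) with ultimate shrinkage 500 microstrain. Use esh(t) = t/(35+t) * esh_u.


esh(164) = 164 / (35 + 164) * 500
= 164 / 199 * 500
= 412.1 microstrain

412.1


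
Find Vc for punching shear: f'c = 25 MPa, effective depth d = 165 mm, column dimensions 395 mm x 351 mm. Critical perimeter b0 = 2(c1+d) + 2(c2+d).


b0 = 2*(395 + 165) + 2*(351 + 165) = 2152 mm
Vc = 0.33 * sqrt(25) * 2152 * 165 / 1000
= 585.88 kN

585.88


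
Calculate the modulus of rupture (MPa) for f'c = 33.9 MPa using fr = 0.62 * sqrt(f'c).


fr = 0.62 * sqrt(33.9)
= 3.61 MPa

3.61


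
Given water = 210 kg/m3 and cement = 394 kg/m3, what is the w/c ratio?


w/c = water / cement
w/c = 210 / 394 = 0.533

0.533


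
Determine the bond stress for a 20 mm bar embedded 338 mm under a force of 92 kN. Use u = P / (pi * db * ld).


u = P / (pi * db * ld)
= 92 * 1000 / (pi * 20 * 338)
= 4.332 MPa

4.332


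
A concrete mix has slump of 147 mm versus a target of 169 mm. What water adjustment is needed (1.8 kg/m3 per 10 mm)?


Difference = 169 - 147 = 22 mm
Water adjustment = 22 * 1.8 / 10 = 4.0 kg/m3

4.0


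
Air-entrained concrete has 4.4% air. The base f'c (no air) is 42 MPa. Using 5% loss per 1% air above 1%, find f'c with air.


Strength loss = (4.4 - 1) * 5 = 17.0%
f'c = 42 * (1 - 17.0/100)
= 34.86 MPa

34.86


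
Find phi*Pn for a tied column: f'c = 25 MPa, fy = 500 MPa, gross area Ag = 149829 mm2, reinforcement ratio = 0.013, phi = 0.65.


Ast = rho * Ag = 0.013 * 149829 = 1947.777 mm2
phi*Pn = 0.65 * 0.80 * (0.85 * 25 * (149829 - 1947.777) + 500 * 1947.777) / 1000
= 2140.51 kN

2140.51


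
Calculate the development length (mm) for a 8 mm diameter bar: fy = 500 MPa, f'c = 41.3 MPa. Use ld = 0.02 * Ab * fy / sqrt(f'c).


Ab = pi * 8^2 / 4 = 50.265 mm2
ld = 0.02 * 50.265 * 500 / sqrt(41.3)
= 78.2 mm

78.2


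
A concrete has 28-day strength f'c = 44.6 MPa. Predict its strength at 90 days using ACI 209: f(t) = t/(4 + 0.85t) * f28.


f(90) = 90 / (4 + 0.85 * 90) * 44.6
= 90 / 80.5 * 44.6
= 49.86 MPa

49.86


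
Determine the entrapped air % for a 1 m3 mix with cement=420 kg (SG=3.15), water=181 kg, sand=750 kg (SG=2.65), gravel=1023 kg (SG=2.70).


Vol cement = 420 / (3.15 * 1000) = 0.133333 m3
Vol water = 181 / 1000 = 0.181 m3
Vol sand = 750 / (2.65 * 1000) = 0.283019 m3
Vol gravel = 1023 / (2.70 * 1000) = 0.378889 m3
Total solid + water volume = 0.976241 m3
Air = (1 - 0.976241) * 100 = 2.38%

2.38


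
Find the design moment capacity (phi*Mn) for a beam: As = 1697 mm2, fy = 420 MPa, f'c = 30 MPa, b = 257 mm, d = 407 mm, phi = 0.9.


a = As * fy / (0.85 * f'c * b)
= 1697 * 420 / (0.85 * 30 * 257)
= 108.7572 mm
Mn = As * fy * (d - a/2) / 10^6
= 251.3274 kN-m
phi*Mn = 0.9 * 251.3274 = 226.19 kN-m

226.19


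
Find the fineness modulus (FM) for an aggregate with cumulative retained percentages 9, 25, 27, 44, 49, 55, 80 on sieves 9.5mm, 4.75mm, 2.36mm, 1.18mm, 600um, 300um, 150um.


FM = sum(cumulative % retained) / 100
= 289 / 100
= 2.89

2.89


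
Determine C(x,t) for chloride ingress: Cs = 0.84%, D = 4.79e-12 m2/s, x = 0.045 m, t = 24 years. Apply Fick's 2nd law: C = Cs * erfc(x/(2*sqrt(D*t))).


t_seconds = 24 * 365.25 * 24 * 3600 = 757382400.0 s
arg = 0.045 / (2 * sqrt(4.79e-12 * 757382400.0))
= 0.3736
erfc(0.3736) = 0.5973
C = 0.84 * 0.5973 = 0.5017%

0.5017


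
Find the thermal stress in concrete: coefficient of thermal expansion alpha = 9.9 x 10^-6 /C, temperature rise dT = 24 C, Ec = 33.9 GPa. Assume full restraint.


sigma = alpha * dT * Ec
= 9.9e-6 * 24 * 33.9 * 1000
= 8.055 MPa

8.055


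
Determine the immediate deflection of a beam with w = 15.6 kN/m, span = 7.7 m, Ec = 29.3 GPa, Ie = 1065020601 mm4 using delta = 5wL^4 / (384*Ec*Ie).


Convert: L = 7.7 m = 7700 mm, Ec = 29.3 GPa = 29300 MPa
delta = 5 * 15.6 * 7700^4 / (384 * 29300 * 1065020601)
= 22.88 mm

22.88


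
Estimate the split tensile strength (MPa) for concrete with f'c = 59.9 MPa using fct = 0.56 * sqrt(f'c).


fct = 0.56 * sqrt(59.9)
= 0.56 * 7.74
= 4.334 MPa

4.334


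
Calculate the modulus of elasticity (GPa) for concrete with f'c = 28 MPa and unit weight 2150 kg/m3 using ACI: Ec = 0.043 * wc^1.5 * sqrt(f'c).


Ec = 0.043 * 2150^1.5 * sqrt(28) / 1000
= 22.68 GPa

22.68


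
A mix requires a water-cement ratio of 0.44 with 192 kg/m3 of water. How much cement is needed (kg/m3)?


Cement = water / (w/c)
= 192 / 0.44
= 436.4 kg/m3

436.4


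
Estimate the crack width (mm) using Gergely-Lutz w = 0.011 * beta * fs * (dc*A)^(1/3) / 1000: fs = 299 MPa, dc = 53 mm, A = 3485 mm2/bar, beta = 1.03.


w = 0.011 * beta * fs * (dc * A)^(1/3) / 1000
= 0.011 * 1.03 * 299 * (53 * 3485)^(1/3) / 1000
= 0.193 mm

0.193


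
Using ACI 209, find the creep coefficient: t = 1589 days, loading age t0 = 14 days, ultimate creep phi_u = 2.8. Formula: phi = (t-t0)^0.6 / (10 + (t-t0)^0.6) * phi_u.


dt = 1589 - 14 = 1575
phi = 1575^0.6 / (10 + 1575^0.6) * 2.8
= 2.498

2.498


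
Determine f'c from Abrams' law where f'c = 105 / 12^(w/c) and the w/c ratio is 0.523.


f'c = 105 / 12^0.523
= 105 / 3.668
= 28.63 MPa

28.63


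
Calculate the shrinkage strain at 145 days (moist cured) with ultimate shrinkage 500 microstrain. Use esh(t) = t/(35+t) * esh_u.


esh(145) = 145 / (35 + 145) * 500
= 145 / 180 * 500
= 402.8 microstrain

402.8


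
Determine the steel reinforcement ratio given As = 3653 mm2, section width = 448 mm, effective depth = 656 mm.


rho = As / (b * d)
= 3653 / (448 * 656)
= 0.0124

0.0124


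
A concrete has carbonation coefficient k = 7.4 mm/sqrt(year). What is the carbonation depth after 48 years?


depth = k * sqrt(t)
= 7.4 * sqrt(48)
= 51.27 mm

51.27


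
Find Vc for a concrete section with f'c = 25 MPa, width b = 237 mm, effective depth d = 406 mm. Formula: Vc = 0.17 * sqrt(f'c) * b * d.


Vc = 0.17 * sqrt(25) * 237 * 406 / 1000
= 81.79 kN

81.79


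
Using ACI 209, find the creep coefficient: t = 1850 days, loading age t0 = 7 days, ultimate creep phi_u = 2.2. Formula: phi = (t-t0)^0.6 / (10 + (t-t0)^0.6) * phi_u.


dt = 1850 - 7 = 1843
phi = 1843^0.6 / (10 + 1843^0.6) * 2.2
= 1.982

1.982


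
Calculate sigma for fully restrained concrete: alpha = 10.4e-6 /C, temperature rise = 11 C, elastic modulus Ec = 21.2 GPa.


sigma = alpha * dT * Ec
= 10.4e-6 * 11 * 21.2 * 1000
= 2.425 MPa

2.425


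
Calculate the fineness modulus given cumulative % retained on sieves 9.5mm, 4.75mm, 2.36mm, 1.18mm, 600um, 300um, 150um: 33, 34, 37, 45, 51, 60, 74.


FM = sum(cumulative % retained) / 100
= 334 / 100
= 3.34

3.34


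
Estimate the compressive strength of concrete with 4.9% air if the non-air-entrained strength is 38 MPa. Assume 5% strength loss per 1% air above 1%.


Strength loss = (4.9 - 1) * 5 = 19.5%
f'c = 38 * (1 - 19.5/100)
= 30.59 MPa

30.59


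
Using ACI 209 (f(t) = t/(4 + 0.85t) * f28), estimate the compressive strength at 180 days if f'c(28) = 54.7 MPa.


f(180) = 180 / (4 + 0.85 * 180) * 54.7
= 180 / 157.0 * 54.7
= 62.71 MPa

62.71


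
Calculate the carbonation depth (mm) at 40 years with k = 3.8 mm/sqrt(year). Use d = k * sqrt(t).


depth = k * sqrt(t)
= 3.8 * sqrt(40)
= 24.03 mm

24.03


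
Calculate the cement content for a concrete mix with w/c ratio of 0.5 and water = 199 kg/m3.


Cement = water / (w/c)
= 199 / 0.5
= 398.0 kg/m3

398.0


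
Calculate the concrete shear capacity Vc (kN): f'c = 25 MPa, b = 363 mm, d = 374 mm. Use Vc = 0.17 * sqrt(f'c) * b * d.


Vc = 0.17 * sqrt(25) * 363 * 374 / 1000
= 115.4 kN

115.4


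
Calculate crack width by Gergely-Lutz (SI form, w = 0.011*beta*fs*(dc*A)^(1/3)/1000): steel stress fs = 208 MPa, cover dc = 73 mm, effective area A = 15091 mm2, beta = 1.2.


w = 0.011 * beta * fs * (dc * A)^(1/3) / 1000
= 0.011 * 1.2 * 208 * (73 * 15091)^(1/3) / 1000
= 0.284 mm

0.284


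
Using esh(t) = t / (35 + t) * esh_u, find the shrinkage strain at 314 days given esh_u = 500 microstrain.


esh(314) = 314 / (35 + 314) * 500
= 314 / 349 * 500
= 449.9 microstrain

449.9


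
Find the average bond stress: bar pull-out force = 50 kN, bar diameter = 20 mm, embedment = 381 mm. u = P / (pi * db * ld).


u = P / (pi * db * ld)
= 50 * 1000 / (pi * 20 * 381)
= 2.089 MPa

2.089


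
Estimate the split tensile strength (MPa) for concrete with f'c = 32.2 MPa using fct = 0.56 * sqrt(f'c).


fct = 0.56 * sqrt(32.2)
= 0.56 * 5.675
= 3.178 MPa

3.178


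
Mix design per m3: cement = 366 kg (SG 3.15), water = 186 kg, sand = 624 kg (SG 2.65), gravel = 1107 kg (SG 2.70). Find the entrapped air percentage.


Vol cement = 366 / (3.15 * 1000) = 0.11619 m3
Vol water = 186 / 1000 = 0.186 m3
Vol sand = 624 / (2.65 * 1000) = 0.235472 m3
Vol gravel = 1107 / (2.70 * 1000) = 0.41 m3
Total solid + water volume = 0.947662 m3
Air = (1 - 0.947662) * 100 = 5.23%

5.23


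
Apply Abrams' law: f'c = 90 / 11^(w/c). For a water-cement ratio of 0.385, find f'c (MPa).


f'c = 90 / 11^0.385
= 90 / 2.517
= 35.75 MPa

35.75


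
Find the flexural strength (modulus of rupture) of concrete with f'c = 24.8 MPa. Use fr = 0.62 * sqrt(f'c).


fr = 0.62 * sqrt(24.8)
= 3.088 MPa

3.088


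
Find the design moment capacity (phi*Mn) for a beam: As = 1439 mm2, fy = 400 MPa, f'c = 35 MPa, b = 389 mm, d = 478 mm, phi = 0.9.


a = As * fy / (0.85 * f'c * b)
= 1439 * 400 / (0.85 * 35 * 389)
= 49.7375 mm
Mn = As * fy * (d - a/2) / 10^6
= 260.8223 kN-m
phi*Mn = 0.9 * 260.8223 = 234.74 kN-m

234.74


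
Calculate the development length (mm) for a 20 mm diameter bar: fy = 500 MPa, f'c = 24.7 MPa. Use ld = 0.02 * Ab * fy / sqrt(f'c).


Ab = pi * 20^2 / 4 = 314.159 mm2
ld = 0.02 * 314.159 * 500 / sqrt(24.7)
= 632.1 mm

632.1


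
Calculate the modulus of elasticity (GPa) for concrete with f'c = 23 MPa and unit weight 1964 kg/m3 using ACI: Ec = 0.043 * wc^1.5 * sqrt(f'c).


Ec = 0.043 * 1964^1.5 * sqrt(23) / 1000
= 17.95 GPa

17.95


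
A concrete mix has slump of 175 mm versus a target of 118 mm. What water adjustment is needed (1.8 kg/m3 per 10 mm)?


Difference = 118 - 175 = -57 mm
Water adjustment = -57 * 1.8 / 10 = -10.3 kg/m3

-10.3


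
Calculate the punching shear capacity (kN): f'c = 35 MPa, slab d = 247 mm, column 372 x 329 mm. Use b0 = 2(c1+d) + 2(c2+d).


b0 = 2*(372 + 247) + 2*(329 + 247) = 2390 mm
Vc = 0.33 * sqrt(35) * 2390 * 247 / 1000
= 1152.5 kN

1152.5


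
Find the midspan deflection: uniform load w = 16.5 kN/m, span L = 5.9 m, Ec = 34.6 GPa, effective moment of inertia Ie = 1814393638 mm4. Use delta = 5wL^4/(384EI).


Convert: L = 5.9 m = 5900 mm, Ec = 34.6 GPa = 34600 MPa
delta = 5 * 16.5 * 5900^4 / (384 * 34600 * 1814393638)
= 4.15 mm

4.15


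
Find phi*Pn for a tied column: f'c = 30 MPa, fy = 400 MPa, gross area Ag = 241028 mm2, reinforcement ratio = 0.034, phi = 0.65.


Ast = rho * Ag = 0.034 * 241028 = 8194.952 mm2
phi*Pn = 0.65 * 0.80 * (0.85 * 30 * (241028 - 8194.952) + 400 * 8194.952) / 1000
= 4791.92 kN

4791.92


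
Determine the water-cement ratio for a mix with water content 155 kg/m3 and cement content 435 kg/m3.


w/c = water / cement
w/c = 155 / 435 = 0.356

0.356


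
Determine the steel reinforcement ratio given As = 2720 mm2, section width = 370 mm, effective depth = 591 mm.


rho = As / (b * d)
= 2720 / (370 * 591)
= 0.0124

0.0124


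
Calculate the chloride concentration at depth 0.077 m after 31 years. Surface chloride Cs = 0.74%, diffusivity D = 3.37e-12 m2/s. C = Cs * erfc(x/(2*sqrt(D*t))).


t_seconds = 31 * 365.25 * 24 * 3600 = 978285600.0 s
arg = 0.077 / (2 * sqrt(3.37e-12 * 978285600.0))
= 0.6705
erfc(0.6705) = 0.343
C = 0.74 * 0.343 = 0.2538%

0.2538


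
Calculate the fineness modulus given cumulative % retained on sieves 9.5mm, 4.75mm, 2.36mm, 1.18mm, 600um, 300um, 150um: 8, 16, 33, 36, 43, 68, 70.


FM = sum(cumulative % retained) / 100
= 274 / 100
= 2.74

2.74


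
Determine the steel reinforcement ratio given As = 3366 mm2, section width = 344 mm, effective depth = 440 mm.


rho = As / (b * d)
= 3366 / (344 * 440)
= 0.0222

0.0222


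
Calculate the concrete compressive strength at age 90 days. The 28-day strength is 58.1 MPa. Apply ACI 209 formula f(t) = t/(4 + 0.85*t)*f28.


f(90) = 90 / (4 + 0.85 * 90) * 58.1
= 90 / 80.5 * 58.1
= 64.96 MPa

64.96


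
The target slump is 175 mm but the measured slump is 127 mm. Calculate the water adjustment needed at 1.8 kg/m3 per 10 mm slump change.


Difference = 175 - 127 = 48 mm
Water adjustment = 48 * 1.8 / 10 = 8.6 kg/m3

8.6


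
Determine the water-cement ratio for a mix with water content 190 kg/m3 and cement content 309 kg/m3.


w/c = water / cement
w/c = 190 / 309 = 0.615

0.615


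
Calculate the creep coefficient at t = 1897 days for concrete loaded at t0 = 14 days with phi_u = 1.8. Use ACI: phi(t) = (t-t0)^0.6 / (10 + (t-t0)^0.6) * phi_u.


dt = 1897 - 14 = 1883
phi = 1883^0.6 / (10 + 1883^0.6) * 1.8
= 1.624

1.624


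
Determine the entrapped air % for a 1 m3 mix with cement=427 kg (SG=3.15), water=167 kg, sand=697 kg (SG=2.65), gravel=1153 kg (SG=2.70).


Vol cement = 427 / (3.15 * 1000) = 0.135556 m3
Vol water = 167 / 1000 = 0.167 m3
Vol sand = 697 / (2.65 * 1000) = 0.263019 m3
Vol gravel = 1153 / (2.70 * 1000) = 0.427037 m3
Total solid + water volume = 0.992611 m3
Air = (1 - 0.992611) * 100 = 0.74%

0.74


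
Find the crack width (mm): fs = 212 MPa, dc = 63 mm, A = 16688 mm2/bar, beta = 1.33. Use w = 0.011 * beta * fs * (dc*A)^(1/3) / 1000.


w = 0.011 * beta * fs * (dc * A)^(1/3) / 1000
= 0.011 * 1.33 * 212 * (63 * 16688)^(1/3) / 1000
= 0.315 mm

0.315


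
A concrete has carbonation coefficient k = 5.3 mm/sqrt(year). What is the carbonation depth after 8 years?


depth = k * sqrt(t)
= 5.3 * sqrt(8)
= 14.99 mm

14.99


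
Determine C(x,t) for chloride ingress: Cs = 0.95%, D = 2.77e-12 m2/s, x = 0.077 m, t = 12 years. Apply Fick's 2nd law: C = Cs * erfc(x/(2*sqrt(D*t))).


t_seconds = 12 * 365.25 * 24 * 3600 = 378691200.0 s
arg = 0.077 / (2 * sqrt(2.77e-12 * 378691200.0))
= 1.1887
erfc(1.1887) = 0.0927
C = 0.95 * 0.0927 = 0.0881%

0.0881


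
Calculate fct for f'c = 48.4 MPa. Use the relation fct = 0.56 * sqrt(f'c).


fct = 0.56 * sqrt(48.4)
= 0.56 * 6.957
= 3.896 MPa

3.896


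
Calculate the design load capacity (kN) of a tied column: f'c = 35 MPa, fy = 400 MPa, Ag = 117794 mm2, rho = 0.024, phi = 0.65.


Ast = rho * Ag = 0.024 * 117794 = 2827.056 mm2
phi*Pn = 0.65 * 0.80 * (0.85 * 35 * (117794 - 2827.056) + 400 * 2827.056) / 1000
= 2366.57 kN

2366.57


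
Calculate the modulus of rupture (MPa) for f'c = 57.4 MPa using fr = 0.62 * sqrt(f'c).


fr = 0.62 * sqrt(57.4)
= 4.697 MPa

4.697


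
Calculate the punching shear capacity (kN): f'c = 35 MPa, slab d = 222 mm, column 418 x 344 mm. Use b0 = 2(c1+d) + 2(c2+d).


b0 = 2*(418 + 222) + 2*(344 + 222) = 2412 mm
Vc = 0.33 * sqrt(35) * 2412 * 222 / 1000
= 1045.39 kN

1045.39


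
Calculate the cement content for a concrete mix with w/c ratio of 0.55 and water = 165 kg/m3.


Cement = water / (w/c)
= 165 / 0.55
= 300.0 kg/m3

300.0


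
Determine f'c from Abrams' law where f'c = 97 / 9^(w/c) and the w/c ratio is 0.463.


f'c = 97 / 9^0.463
= 97 / 2.766
= 35.07 MPa

35.07


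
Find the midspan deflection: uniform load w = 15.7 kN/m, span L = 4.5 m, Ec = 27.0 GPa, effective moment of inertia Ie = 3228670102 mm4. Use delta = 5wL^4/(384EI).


Convert: L = 4.5 m = 4500 mm, Ec = 27.0 GPa = 27000 MPa
delta = 5 * 15.7 * 4500^4 / (384 * 27000 * 3228670102)
= 0.96 mm

0.96


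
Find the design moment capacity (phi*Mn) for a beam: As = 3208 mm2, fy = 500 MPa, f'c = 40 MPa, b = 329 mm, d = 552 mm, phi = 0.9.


a = As * fy / (0.85 * f'c * b)
= 3208 * 500 / (0.85 * 40 * 329)
= 143.3935 mm
Mn = As * fy * (d - a/2) / 10^6
= 770.4064 kN-m
phi*Mn = 0.9 * 770.4064 = 693.37 kN-m

693.37


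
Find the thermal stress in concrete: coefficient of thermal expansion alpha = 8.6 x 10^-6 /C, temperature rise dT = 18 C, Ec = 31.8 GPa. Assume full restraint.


sigma = alpha * dT * Ec
= 8.6e-6 * 18 * 31.8 * 1000
= 4.923 MPa

4.923


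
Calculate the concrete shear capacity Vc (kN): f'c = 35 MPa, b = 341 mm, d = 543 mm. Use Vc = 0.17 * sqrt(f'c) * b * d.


Vc = 0.17 * sqrt(35) * 341 * 543 / 1000
= 186.22 kN

186.22


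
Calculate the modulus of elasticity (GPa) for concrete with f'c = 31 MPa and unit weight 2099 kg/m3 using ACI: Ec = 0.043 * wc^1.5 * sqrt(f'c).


Ec = 0.043 * 2099^1.5 * sqrt(31) / 1000
= 23.02 GPa

23.02


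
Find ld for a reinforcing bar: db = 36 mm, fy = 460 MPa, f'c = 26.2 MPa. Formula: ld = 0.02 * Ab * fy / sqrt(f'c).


Ab = pi * 36^2 / 4 = 1017.876 mm2
ld = 0.02 * 1017.876 * 460 / sqrt(26.2)
= 1829.5 mm

1829.5


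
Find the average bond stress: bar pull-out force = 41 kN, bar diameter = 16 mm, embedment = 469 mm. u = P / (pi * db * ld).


u = P / (pi * db * ld)
= 41 * 1000 / (pi * 16 * 469)
= 1.739 MPa

1.739


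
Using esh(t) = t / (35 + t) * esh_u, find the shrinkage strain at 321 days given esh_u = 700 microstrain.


esh(321) = 321 / (35 + 321) * 700
= 321 / 356 * 700
= 631.2 microstrain

631.2


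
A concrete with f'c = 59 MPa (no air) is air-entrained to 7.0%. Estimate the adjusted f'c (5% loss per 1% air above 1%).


Strength loss = (7.0 - 1) * 5 = 30.0%
f'c = 59 * (1 - 30.0/100)
= 41.3 MPa

41.3


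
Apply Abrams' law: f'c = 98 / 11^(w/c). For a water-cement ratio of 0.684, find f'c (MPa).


f'c = 98 / 11^0.684
= 98 / 5.156
= 19.01 MPa

19.01


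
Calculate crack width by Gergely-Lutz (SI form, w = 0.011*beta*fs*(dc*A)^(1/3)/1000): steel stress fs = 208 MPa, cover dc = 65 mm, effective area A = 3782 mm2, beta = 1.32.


w = 0.011 * beta * fs * (dc * A)^(1/3) / 1000
= 0.011 * 1.32 * 208 * (65 * 3782)^(1/3) / 1000
= 0.189 mm

0.189


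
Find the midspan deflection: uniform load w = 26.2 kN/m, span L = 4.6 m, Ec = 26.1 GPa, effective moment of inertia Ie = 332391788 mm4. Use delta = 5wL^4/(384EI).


Convert: L = 4.6 m = 4600 mm, Ec = 26.1 GPa = 26100 MPa
delta = 5 * 26.2 * 4600^4 / (384 * 26100 * 332391788)
= 17.61 mm

17.61


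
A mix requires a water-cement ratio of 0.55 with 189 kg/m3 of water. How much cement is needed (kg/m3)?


Cement = water / (w/c)
= 189 / 0.55
= 343.6 kg/m3

343.6


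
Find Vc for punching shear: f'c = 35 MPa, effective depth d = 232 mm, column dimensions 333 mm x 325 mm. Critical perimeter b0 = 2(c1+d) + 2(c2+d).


b0 = 2*(333 + 232) + 2*(325 + 232) = 2244 mm
Vc = 0.33 * sqrt(35) * 2244 * 232 / 1000
= 1016.39 kN

1016.39


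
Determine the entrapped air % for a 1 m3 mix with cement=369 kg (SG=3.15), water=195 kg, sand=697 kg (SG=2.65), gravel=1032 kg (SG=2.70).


Vol cement = 369 / (3.15 * 1000) = 0.117143 m3
Vol water = 195 / 1000 = 0.195 m3
Vol sand = 697 / (2.65 * 1000) = 0.263019 m3
Vol gravel = 1032 / (2.70 * 1000) = 0.382222 m3
Total solid + water volume = 0.957384 m3
Air = (1 - 0.957384) * 100 = 4.26%

4.26


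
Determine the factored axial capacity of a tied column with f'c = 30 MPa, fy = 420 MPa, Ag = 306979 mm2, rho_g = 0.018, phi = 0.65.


Ast = rho * Ag = 0.018 * 306979 = 5525.622 mm2
phi*Pn = 0.65 * 0.80 * (0.85 * 30 * (306979 - 5525.622) + 420 * 5525.622) / 1000
= 5204.07 kN

5204.07


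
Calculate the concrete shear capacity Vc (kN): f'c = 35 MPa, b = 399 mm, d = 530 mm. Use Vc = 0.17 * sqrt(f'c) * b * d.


Vc = 0.17 * sqrt(35) * 399 * 530 / 1000
= 212.68 kN

212.68


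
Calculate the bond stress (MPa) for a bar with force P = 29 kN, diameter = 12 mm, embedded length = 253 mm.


u = P / (pi * db * ld)
= 29 * 1000 / (pi * 12 * 253)
= 3.041 MPa

3.041


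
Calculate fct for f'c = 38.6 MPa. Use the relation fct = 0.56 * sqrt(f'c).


fct = 0.56 * sqrt(38.6)
= 0.56 * 6.213
= 3.479 MPa

3.479


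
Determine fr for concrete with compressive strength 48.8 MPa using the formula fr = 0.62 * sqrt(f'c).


fr = 0.62 * sqrt(48.8)
= 4.331 MPa

4.331


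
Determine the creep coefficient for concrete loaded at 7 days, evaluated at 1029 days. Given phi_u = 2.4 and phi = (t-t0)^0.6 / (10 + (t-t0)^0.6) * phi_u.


dt = 1029 - 7 = 1022
phi = 1022^0.6 / (10 + 1022^0.6) * 2.4
= 2.075

2.075


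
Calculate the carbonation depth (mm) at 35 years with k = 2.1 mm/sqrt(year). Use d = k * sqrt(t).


depth = k * sqrt(t)
= 2.1 * sqrt(35)
= 12.42 mm

12.42


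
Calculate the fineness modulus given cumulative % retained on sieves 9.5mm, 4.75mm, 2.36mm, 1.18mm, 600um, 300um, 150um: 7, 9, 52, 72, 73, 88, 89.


FM = sum(cumulative % retained) / 100
= 390 / 100
= 3.9

3.9


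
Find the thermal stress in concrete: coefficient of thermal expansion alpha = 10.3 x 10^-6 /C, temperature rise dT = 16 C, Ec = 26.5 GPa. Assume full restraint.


sigma = alpha * dT * Ec
= 10.3e-6 * 16 * 26.5 * 1000
= 4.367 MPa

4.367


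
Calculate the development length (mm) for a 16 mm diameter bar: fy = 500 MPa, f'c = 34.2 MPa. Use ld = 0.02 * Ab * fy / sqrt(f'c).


Ab = pi * 16^2 / 4 = 201.062 mm2
ld = 0.02 * 201.062 * 500 / sqrt(34.2)
= 343.8 mm

343.8


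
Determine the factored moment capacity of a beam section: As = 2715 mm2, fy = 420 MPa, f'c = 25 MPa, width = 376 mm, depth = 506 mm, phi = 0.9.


a = As * fy / (0.85 * f'c * b)
= 2715 * 420 / (0.85 * 25 * 376)
= 142.7159 mm
Mn = As * fy * (d - a/2) / 10^6
= 495.6223 kN-m
phi*Mn = 0.9 * 495.6223 = 446.06 kN-m

446.06


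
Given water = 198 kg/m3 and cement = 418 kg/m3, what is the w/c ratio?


w/c = water / cement
w/c = 198 / 418 = 0.474

0.474


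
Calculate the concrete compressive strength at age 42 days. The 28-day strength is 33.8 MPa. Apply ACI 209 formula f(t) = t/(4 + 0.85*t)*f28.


f(42) = 42 / (4 + 0.85 * 42) * 33.8
= 42 / 39.7 * 33.8
= 35.76 MPa

35.76


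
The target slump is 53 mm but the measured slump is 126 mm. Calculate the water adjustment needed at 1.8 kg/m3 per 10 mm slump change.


Difference = 53 - 126 = -73 mm
Water adjustment = -73 * 1.8 / 10 = -13.1 kg/m3

-13.1
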